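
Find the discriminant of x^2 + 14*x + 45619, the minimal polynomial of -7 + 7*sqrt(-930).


The element -7 + 7*sqrt(-930) has minimal polynomial:
x^2 + 14*x + 45619
Discriminant = (14)^2 - 4*(45619)
= 196 - 182476
= -182280

-182280


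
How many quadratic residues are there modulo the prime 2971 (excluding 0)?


For prime p, the number of non-zero quadratic residues is (p-1)/2.
= (2971-1)/2
= 1485

1485


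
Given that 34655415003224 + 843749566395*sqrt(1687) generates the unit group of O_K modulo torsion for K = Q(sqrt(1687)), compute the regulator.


epsilon = 34655415003224 + 843749566395*sqrt(1687)
= 6.9311e+13
R = ln(6.9311e+13)
= 31.8696

31.8696


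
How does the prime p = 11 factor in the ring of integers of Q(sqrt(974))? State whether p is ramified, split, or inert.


K = Q(sqrt(974)). Since d mod 4 = 2, disc(K) = 3896.
Check p | disc: 3896 mod 11 = 2.
p does not divide disc. Compute Legendre symbol (d/p):
6^((11-1)/2) mod 11 = -1
(d/p) = -1, so p is inert: (p) stays prime with e=1, f=2, g=1.
Therefore p is inert.

inert


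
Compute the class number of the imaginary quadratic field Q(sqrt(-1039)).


K = Q(sqrt(-1039)). d mod 4 = 1, so D = disc(K) = d = -1039
h(K) equals the number of primitive reduced positive-definite forms (a, b, c) = a*x^2 + b*x*y + c*y^2 with b^2 - 4ac = D,
where reduced means |b| <= a <= c, with b >= 0 whenever |b| = a or a = c, and primitive means gcd(a, b, c) = 1.
Reduced forces 3a^2 <= |D| = 1039, so 1 <= a <= 18; b must have the parity of D, and c = (b^2 - D)/(4a) must be an integer >= a.
Enumerate a = 1..18, b in [-a, a]:
  a=1: (1, 1, 260)  [1]
  a=2: (2, -1, 130), (2, 1, 130)  [2]
  a=3: none
  a=4: (4, -1, 65), (4, 1, 65)  [2]
  a=5: (5, -1, 52), (5, 1, 52)  [2]
  a=6: none
  a=7: (7, -5, 38), (7, 5, 38)  [2]
  a=8: (8, -7, 34), (8, 7, 34)  [2]
  a=9: none
  a=10: (10, -9, 28), (10, -1, 26), (10, 1, 26), (10, 9, 28)  [4]
  a=11..12: none
  a=13: (13, -1, 20), (13, 1, 20)  [2]
  a=14: (14, -9, 20), (14, -5, 19), (14, 5, 19), (14, 9, 20)  [4]
  a=15: none
  a=16: (16, -7, 17), (16, 7, 17)  [2]
  a=17..18: none
Total reduced forms: 1 + 2 + 2 + 2 + 2 + 2 + 4 + 2 + 4 + 2 = 23
h = 23

23


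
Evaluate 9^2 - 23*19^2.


x^2 - d*y^2
= 9^2 - 23*19^2
= 81 - 8303
= -8222

-8222


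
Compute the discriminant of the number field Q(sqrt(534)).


For K = Q(sqrt(d)) with d squarefree: disc(K) = d if d = 1 mod 4, and disc(K) = 4d if d = 2 or 3 mod 4.
Here d = 534, and d mod 4 = 2.
d = 2 mod 4, not 1 (O_K = Z[sqrt(d)]), so disc(K) = 4d = 4 * (534) = 2136

2136


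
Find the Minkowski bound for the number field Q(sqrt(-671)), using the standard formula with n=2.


d = -671, d mod 4 = 1, so disc(K) = d = -671; |disc(K)| = 671
Imaginary quadratic field, so n = 2, s = r2 = 1, r1 = 0
M = (n!/n^n) * (4/pi)^s * sqrt(|disc(K)|) = (2!/2^2) * (4/pi)^1 * sqrt(671)
= 0.5 * 1.273240 * 25.903668
= 16.4908

16.4908


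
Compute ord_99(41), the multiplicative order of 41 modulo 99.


We want ord_99(41), the smallest k >= 1 with 41^k = 1 mod 99.
n = 99 = 3^2 * 11, phi(99) = 60; the order divides phi(n).
Divisors of 60: 1, 2, 3, 4, 5, 6, 10, 12, 15, 20, 30, 60
Repeated squaring mod 99: 41^1 = 41, 41^2 = 97, 41^4 = 4, 41^8 = 16, 41^16 = 58, 41^32 = 97
Test divisors in increasing order:
  k=1: 41^1 = 41 mod 99
  k=2: 41^2 = 97 mod 99
  k=3: 41^3 = 97 * 41 = 17 mod 99
  k=4: 41^4 = 4 mod 99
  k=5: 41^5 = 4 * 41 = 65 mod 99
  k=6: 41^6 = 4 * 97 = 91 mod 99
  k=10: 41^10 = 16 * 97 = 67 mod 99
  k=12: 41^12 = 16 * 4 = 64 mod 99
  k=15: 41^15 = 16 * 4 * 97 * 41 = 98 mod 99
  k=20: 41^20 = 58 * 4 = 34 mod 99
  k=30: 41^30 = 58 * 16 * 4 * 97 = 1 mod 99  <- first divisor giving 1
Order = 30

30


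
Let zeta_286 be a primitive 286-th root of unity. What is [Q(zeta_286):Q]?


The degree equals Euler's totient phi(286).
286 = 2 * 11 * 13
phi(286) = 120

120


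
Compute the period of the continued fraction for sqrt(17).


Run the CF algorithm for sqrt(17).
a_0 = floor(sqrt(17)) = 4; set m_0=0, q_0=1.
Recurrence: m' = q*a - m,  q' = (d - m'^2)/q,  a' = floor((a_0 + m')/q').
  step 1: m=4, q=1, a=8
a_1 = 2*a_0 = 8, so the period closes here.
sqrt(17) = [4; 8]
Period length = 1

1


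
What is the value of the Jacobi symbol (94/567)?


Compute (94/567) via quadratic reciprocity:
  pull out 2: (2/567) = +1  (since 567 mod 8 = 7)
  reciprocity: (47/567) -> -(567/47)
  reduce: (3/47)
  reciprocity: (3/47) -> -(47/3)
  reduce: (2/3)
  pull out 2: (2/3) = -1  (since 3 mod 8 = 3)
  (1/3) = 1
Product of signs = -1

-1


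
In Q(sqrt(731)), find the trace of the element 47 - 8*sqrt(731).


Tr(a + b*sqrt(d)) = (a + b*sqrt(d)) + (a - b*sqrt(d)) = 2a
= 2 * (47)
= 94

94


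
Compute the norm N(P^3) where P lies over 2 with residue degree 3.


N(P^a) = p^(a*f)
= 2^(3*3)
= 2^9
= 512

512


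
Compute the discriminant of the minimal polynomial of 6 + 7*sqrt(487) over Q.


The element 6 + 7*sqrt(487) has minimal polynomial:
x^2 - 12*x - 23827
Discriminant = (-12)^2 - 4*(-23827)
= 144 + 95308
= 95452

95452


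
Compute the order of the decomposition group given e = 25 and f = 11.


|D_P| = e * f
= 25 * 11
= 275

275


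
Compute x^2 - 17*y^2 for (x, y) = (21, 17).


x^2 - d*y^2
= 21^2 - 17*17^2
= 441 - 4913
= -4472

-4472


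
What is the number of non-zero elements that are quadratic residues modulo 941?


For prime p, the number of non-zero quadratic residues is (p-1)/2.
= (941-1)/2
= 470

470


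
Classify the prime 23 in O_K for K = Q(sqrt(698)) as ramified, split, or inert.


K = Q(sqrt(698)). Since d mod 4 = 2, disc(K) = 2792.
Check p | disc: 2792 mod 23 = 9.
p does not divide disc. Compute Legendre symbol (d/p):
8^((23-1)/2) mod 23 = 1
(d/p) = 1, so p splits: (p) = P*P' with e=1, f=1, g=2.
Therefore p is split.

split


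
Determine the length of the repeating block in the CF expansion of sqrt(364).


Run the CF algorithm for sqrt(364).
a_0 = floor(sqrt(364)) = 19; set m_0=0, q_0=1.
Recurrence: m' = q*a - m,  q' = (d - m'^2)/q,  a' = floor((a_0 + m')/q').
  step 1: m=19, q=3, a=12
  step 2: m=17, q=25, a=1
  step 3: m=8, q=12, a=2
  step 4: m=16, q=9, a=3
  step 5: m=11, q=27, a=1
  step 6: m=16, q=4, a=8
  step 7: m=16, q=27, a=1
  step 8: m=11, q=9, a=3
  step 9: m=16, q=12, a=2
  step 10: m=8, q=25, a=1
  step 11: m=17, q=3, a=12
  step 12: m=19, q=1, a=38
a_12 = 2*a_0 = 38, so the period closes here.
sqrt(364) = [19; 12, 1, 2, 3, 1, 8, 1, 3, 2, 1, 12, 38]
Period length = 12

12


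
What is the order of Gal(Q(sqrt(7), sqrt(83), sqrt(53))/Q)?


The 3 square roots of distinct primes are multiplicatively independent over Q,
so [K:Q] = 2^3 and Gal(K/Q) is isomorphic to (Z/2Z)^3.
|Gal| = 2^3 = 8

8


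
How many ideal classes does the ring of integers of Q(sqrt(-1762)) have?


K = Q(sqrt(-1762)). d mod 4 = 2, so D = disc(K) = 4d = -7048
h(K) equals the number of primitive reduced positive-definite forms (a, b, c) = a*x^2 + b*x*y + c*y^2 with b^2 - 4ac = D,
where reduced means |b| <= a <= c, with b >= 0 whenever |b| = a or a = c, and primitive means gcd(a, b, c) = 1.
Reduced forces 3a^2 <= |D| = 7048, so 1 <= a <= 48; b must have the parity of D, and c = (b^2 - D)/(4a) must be an integer >= a.
Enumerate a = 1..48, b in [-a, a]:
  a=1: (1, 0, 1762)  [1]
  a=2: (2, 0, 881)  [1]
  a=3..6: none
  a=7: (7, -6, 253), (7, 6, 253)  [2]
  a=8..10: none
  a=11: (11, -6, 161), (11, 6, 161)  [2]
  a=12..13: none
  a=14: (14, -8, 127), (14, 8, 127)  [2]
  a=15..18: none
  a=19: (19, -18, 97), (19, 18, 97)  [2]
  a=20..21: none
  a=22: (22, -16, 83), (22, 16, 83)  [2]
  a=23: (23, -6, 77), (23, 6, 77)  [2]
  a=24..28: none
  a=29: (29, -12, 62), (29, 12, 62)  [2]
  a=30: none
  a=31: (31, -12, 58), (31, 12, 58)  [2]
  a=32..37: none
  a=38: (38, -20, 49), (38, 20, 49)  [2]
  a=39..40: none
  a=41: (41, -2, 43), (41, 2, 43)  [2]
  a=42..45: none
  a=46: (46, -40, 47), (46, 40, 47)  [2]
  a=47..48: none
Total reduced forms: 1 + 1 + 2 + 2 + 2 + 2 + 2 + 2 + 2 + 2 + 2 + 2 + 2 = 24
h = 24

24


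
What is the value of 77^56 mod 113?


p = 113 is prime and the exponent is (p-1)/2 = 56, so by Euler's criterion 77^56 = (77/113) = +1 or -1 mod 113.
Compute by square-and-multiply:
  56 = 32 + 16 + 8 (binary 111000)
  Repeated squaring mod 113: 77^1 = 77, 77^2 = 53, 77^4 = 97, 77^8 = 30, 77^16 = 109, 77^32 = 16
  77^56 = 77^32 * 77^16 * 77^8 = 16 * 109 * 30 mod 113
    16 * 109 = 1744 = 49 mod 113
    49 * 30 = 1470 = 1 mod 113
  77^56 = 1 mod 113
Result 1: 77 is a quadratic residue mod 113.
77^56 mod 113 = 1

1


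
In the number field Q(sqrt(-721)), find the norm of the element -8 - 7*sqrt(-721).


N(a + b*sqrt(d)) = a^2 - d*b^2
= (-8)^2 - (-721)*(-7)^2
= 64 + 35329
= 35393

35393


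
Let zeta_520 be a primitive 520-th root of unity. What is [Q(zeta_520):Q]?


The degree equals Euler's totient phi(520).
520 = 2^3 * 5 * 13
phi(520) = 192

192


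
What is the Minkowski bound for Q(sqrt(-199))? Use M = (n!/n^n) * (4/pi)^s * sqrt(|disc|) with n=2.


d = -199, d mod 4 = 1, so disc(K) = d = -199; |disc(K)| = 199
Imaginary quadratic field, so n = 2, s = r2 = 1, r1 = 0
M = (n!/n^n) * (4/pi)^s * sqrt(|disc(K)|) = (2!/2^2) * (4/pi)^1 * sqrt(199)
= 0.5 * 1.273240 * 14.106736
= 8.9806

8.9806


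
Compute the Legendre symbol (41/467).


p = 467 is prime, so compute (41/467) with the reciprocity algorithm (Jacobi-symbol steps: pull out 2s via (2/n), flip via reciprocity, reduce):
  reciprocity: (41/467) -> +(467/41)
  reduce: (16/41)
  pull out 2: (2/41) = +1  (since 41 mod 8 = 1)
  pull out 2: (2/41) = +1  (since 41 mod 8 = 1)
  pull out 2: (2/41) = +1  (since 41 mod 8 = 1)
  pull out 2: (2/41) = +1  (since 41 mod 8 = 1)
  (1/41) = 1
Product of signs = 1
(41/467) = 1

1


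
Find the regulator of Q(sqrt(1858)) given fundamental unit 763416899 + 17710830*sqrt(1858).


epsilon = 763416899 + 17710830*sqrt(1858)
= 1.5268e+09
R = ln(1.5268e+09)
= 21.1465

21.1465


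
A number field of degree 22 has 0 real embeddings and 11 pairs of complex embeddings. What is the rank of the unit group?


By Dirichlet's unit theorem:
rank = r1 + r2 - 1
= 0 + 11 - 1
= 10

10


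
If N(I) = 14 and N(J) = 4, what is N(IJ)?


N(IJ) = N(I) * N(J)
= 14 * 4
= 56

56


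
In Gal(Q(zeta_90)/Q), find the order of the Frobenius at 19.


The Frobenius at p in Gal(Q(zeta_n)/Q) = (Z/nZ)* is the class of p, so its order is ord_90(19), the smallest k >= 1 with 19^k = 1 mod 90.
n = 90 = 2 * 3^2 * 5, phi(90) = 24; the order divides phi(n).
Divisors of 24: 1, 2, 3, 4, 6, 8, 12, 24
Repeated squaring mod 90: 19^1 = 19, 19^2 = 1, 19^4 = 1, 19^8 = 1, 19^16 = 1
Test divisors in increasing order:
  k=1: 19^1 = 19 mod 90
  k=2: 19^2 = 1 mod 90  <- first divisor giving 1
Order = 2

2


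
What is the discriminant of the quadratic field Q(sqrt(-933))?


For K = Q(sqrt(d)) with d squarefree: disc(K) = d if d = 1 mod 4, and disc(K) = 4d if d = 2 or 3 mod 4.
Here d = -933, and d mod 4 = 3.
d = 3 mod 4, not 1 (O_K = Z[sqrt(d)]), so disc(K) = 4d = 4 * (-933) = -3732

-3732


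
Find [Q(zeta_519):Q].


The degree equals Euler's totient phi(519).
519 = 3 * 173
phi(519) = 344

344


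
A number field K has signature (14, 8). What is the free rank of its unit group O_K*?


By Dirichlet's unit theorem:
rank = r1 + r2 - 1
= 14 + 8 - 1
= 21

21


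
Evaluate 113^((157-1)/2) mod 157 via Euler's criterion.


p = 157 is prime and the exponent is (p-1)/2 = 78, so by Euler's criterion 113^78 = (113/157) = +1 or -1 mod 157.
Compute by square-and-multiply:
  78 = 64 + 8 + 4 + 2 (binary 1001110)
  Repeated squaring mod 157: 113^1 = 113, 113^2 = 52, 113^4 = 35, 113^8 = 126, 113^16 = 19, 113^32 = 47, 113^64 = 11
  113^78 = 113^64 * 113^8 * 113^4 * 113^2 = 11 * 126 * 35 * 52 mod 157
    11 * 126 = 1386 = 130 mod 157
    130 * 35 = 4550 = 154 mod 157
    154 * 52 = 8008 = 1 mod 157
  113^78 = 1 mod 157
Result 1: 113 is a quadratic residue mod 157.
113^78 mod 157 = 1

1


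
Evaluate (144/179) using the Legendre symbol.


p = 179 is prime, so compute (144/179) with the reciprocity algorithm (Jacobi-symbol steps: pull out 2s via (2/n), flip via reciprocity, reduce):
  pull out 2: (2/179) = -1  (since 179 mod 8 = 3)
  pull out 2: (2/179) = -1  (since 179 mod 8 = 3)
  pull out 2: (2/179) = -1  (since 179 mod 8 = 3)
  pull out 2: (2/179) = -1  (since 179 mod 8 = 3)
  reciprocity: (9/179) -> +(179/9)
  reduce: (8/9)
  pull out 2: (2/9) = +1  (since 9 mod 8 = 1)
  pull out 2: (2/9) = +1  (since 9 mod 8 = 1)
  pull out 2: (2/9) = +1  (since 9 mod 8 = 1)
  (1/9) = 1
Product of signs = 1
(144/179) = 1

1


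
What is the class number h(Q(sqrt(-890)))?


K = Q(sqrt(-890)). d mod 4 = 2, so D = disc(K) = 4d = -3560
h(K) equals the number of primitive reduced positive-definite forms (a, b, c) = a*x^2 + b*x*y + c*y^2 with b^2 - 4ac = D,
where reduced means |b| <= a <= c, with b >= 0 whenever |b| = a or a = c, and primitive means gcd(a, b, c) = 1.
Reduced forces 3a^2 <= |D| = 3560, so 1 <= a <= 34; b must have the parity of D, and c = (b^2 - D)/(4a) must be an integer >= a.
Enumerate a = 1..34, b in [-a, a]:
  a=1: (1, 0, 890)  [1]
  a=2: (2, 0, 445)  [1]
  a=3: (3, -2, 297), (3, 2, 297)  [2]
  a=4: none
  a=5: (5, 0, 178)  [1]
  a=6: (6, -4, 149), (6, 4, 149)  [2]
  a=7..8: none
  a=9: (9, -2, 99), (9, 2, 99)  [2]
  a=10: (10, 0, 89)  [1]
  a=11: (11, -2, 81), (11, 2, 81)  [2]
  a=12..14: none
  a=15: (15, -10, 61), (15, 10, 61)  [2]
  a=16..17: none
  a=18: (18, -16, 53), (18, 16, 53)  [2]
  a=19..21: none
  a=22: (22, -20, 45), (22, 20, 45)  [2]
  a=23..26: none
  a=27: (27, -2, 33), (27, 2, 33)  [2]
  a=28: none
  a=29: (29, -6, 31), (29, 6, 31)  [2]
  a=30: (30, -20, 33), (30, 20, 33)  [2]
  a=31..34: none
Total reduced forms: 1 + 1 + 2 + 1 + 2 + 2 + 1 + 2 + 2 + 2 + 2 + 2 + 2 + 2 = 24
h = 24

24


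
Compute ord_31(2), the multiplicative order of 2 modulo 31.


We want ord_31(2), the smallest k >= 1 with 2^k = 1 mod 31.
n = 31 = 31, phi(31) = 30; the order divides phi(n).
Divisors of 30: 1, 2, 3, 5, 6, 10, 15, 30
Repeated squaring mod 31: 2^1 = 2, 2^2 = 4, 2^4 = 16, 2^8 = 8, 2^16 = 2
Test divisors in increasing order:
  k=1: 2^1 = 2 mod 31
  k=2: 2^2 = 4 mod 31
  k=3: 2^3 = 4 * 2 = 8 mod 31
  k=5: 2^5 = 16 * 2 = 1 mod 31  <- first divisor giving 1
Order = 5

5


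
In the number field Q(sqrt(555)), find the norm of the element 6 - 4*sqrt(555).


N(a + b*sqrt(d)) = a^2 - d*b^2
= (6)^2 - (555)*(-4)^2
= 36 - 8880
= -8844

-8844


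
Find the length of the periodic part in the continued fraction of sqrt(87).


Run the CF algorithm for sqrt(87).
a_0 = floor(sqrt(87)) = 9; set m_0=0, q_0=1.
Recurrence: m' = q*a - m,  q' = (d - m'^2)/q,  a' = floor((a_0 + m')/q').
  step 1: m=9, q=6, a=3
  step 2: m=9, q=1, a=18
a_2 = 2*a_0 = 18, so the period closes here.
sqrt(87) = [9; 3, 18]
Period length = 2

2


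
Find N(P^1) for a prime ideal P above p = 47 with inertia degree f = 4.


N(P^a) = p^(a*f)
= 47^(1*4)
= 47^4
= 4879681

4879681


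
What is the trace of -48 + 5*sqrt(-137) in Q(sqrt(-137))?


Tr(a + b*sqrt(d)) = (a + b*sqrt(d)) + (a - b*sqrt(d)) = 2a
= 2 * (-48)
= -96

-96


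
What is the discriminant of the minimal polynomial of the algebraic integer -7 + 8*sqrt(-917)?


The element -7 + 8*sqrt(-917) has minimal polynomial:
x^2 + 14*x + 58737
Discriminant = (14)^2 - 4*(58737)
= 196 - 234948
= -234752

-234752


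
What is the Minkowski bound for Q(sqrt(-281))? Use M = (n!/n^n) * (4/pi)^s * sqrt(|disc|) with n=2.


d = -281, d mod 4 = 3, so disc(K) = 4d = -1124; |disc(K)| = 1124
Imaginary quadratic field, so n = 2, s = r2 = 1, r1 = 0
M = (n!/n^n) * (4/pi)^s * sqrt(|disc(K)|) = (2!/2^2) * (4/pi)^1 * sqrt(1124)
= 0.5 * 1.273240 * 33.526109
= 21.3434

21.3434


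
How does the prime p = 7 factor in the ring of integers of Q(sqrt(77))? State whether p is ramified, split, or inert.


K = Q(sqrt(77)). Since d mod 4 = 1, disc(K) = 77.
Check p | disc: 77 mod 7 = 0.
p divides disc, so p ramifies: (p) = P^2 with e=2, f=1, g=1.
Therefore p is ramified.

ramified


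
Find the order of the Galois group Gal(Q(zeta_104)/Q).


|Gal(Q(zeta_104)/Q)| = phi(104)
= 48

48


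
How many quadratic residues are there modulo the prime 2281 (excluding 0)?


For prime p, the number of non-zero quadratic residues is (p-1)/2.
= (2281-1)/2
= 1140

1140


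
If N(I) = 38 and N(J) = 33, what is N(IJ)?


N(IJ) = N(I) * N(J)
= 38 * 33
= 1254

1254


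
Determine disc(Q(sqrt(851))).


For K = Q(sqrt(d)) with d squarefree: disc(K) = d if d = 1 mod 4, and disc(K) = 4d if d = 2 or 3 mod 4.
Here d = 851, and d mod 4 = 3.
d = 3 mod 4, not 1 (O_K = Z[sqrt(d)]), so disc(K) = 4d = 4 * (851) = 3404

3404


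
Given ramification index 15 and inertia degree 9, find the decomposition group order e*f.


|D_P| = e * f
= 15 * 9
= 135

135


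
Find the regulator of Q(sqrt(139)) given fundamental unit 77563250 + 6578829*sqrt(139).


epsilon = 77563250 + 6578829*sqrt(139)
= 1.5513e+08
R = ln(1.5513e+08)
= 18.8598

18.8598


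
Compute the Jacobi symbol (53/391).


Compute (53/391) via quadratic reciprocity:
  reciprocity: (53/391) -> +(391/53)
  reduce: (20/53)
  pull out 2: (2/53) = -1  (since 53 mod 8 = 5)
  pull out 2: (2/53) = -1  (since 53 mod 8 = 5)
  reciprocity: (5/53) -> +(53/5)
  reduce: (3/5)
  reciprocity: (3/5) -> +(5/3)
  reduce: (2/3)
  pull out 2: (2/3) = -1  (since 3 mod 8 = 3)
  (1/3) = 1
Product of signs = -1

-1


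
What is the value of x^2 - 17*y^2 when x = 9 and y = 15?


x^2 - d*y^2
= 9^2 - 17*15^2
= 81 - 3825
= -3744

-3744


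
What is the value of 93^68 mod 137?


p = 137 is prime and the exponent is (p-1)/2 = 68, so by Euler's criterion 93^68 = (93/137) = +1 or -1 mod 137.
Compute by square-and-multiply:
  68 = 64 + 4 (binary 1000100)
  Repeated squaring mod 137: 93^1 = 93, 93^2 = 18, 93^4 = 50, 93^8 = 34, 93^16 = 60, 93^32 = 38, 93^64 = 74
  93^68 = 93^64 * 93^4 = 74 * 50 mod 137
    74 * 50 = 3700 = 1 mod 137
  93^68 = 1 mod 137
Result 1: 93 is a quadratic residue mod 137.
93^68 mod 137 = 1

1


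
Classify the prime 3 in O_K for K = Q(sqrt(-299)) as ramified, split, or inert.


K = Q(sqrt(-299)). Since d mod 4 = 1, disc(K) = -299.
Check p | disc: -299 mod 3 = 1.
p does not divide disc. Compute Legendre symbol (d/p):
1^((3-1)/2) mod 3 = 1
(d/p) = 1, so p splits: (p) = P*P' with e=1, f=1, g=2.
Therefore p is split.

split


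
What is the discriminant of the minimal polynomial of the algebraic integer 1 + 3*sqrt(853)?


The element 1 + 3*sqrt(853) has minimal polynomial:
x^2 - 2*x - 7676
Discriminant = (-2)^2 - 4*(-7676)
= 4 + 30704
= 30708

30708


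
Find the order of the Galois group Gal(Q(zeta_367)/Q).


|Gal(Q(zeta_367)/Q)| = phi(367)
= 366

366


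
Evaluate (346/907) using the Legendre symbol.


p = 907 is prime, so compute (346/907) with the reciprocity algorithm (Jacobi-symbol steps: pull out 2s via (2/n), flip via reciprocity, reduce):
  pull out 2: (2/907) = -1  (since 907 mod 8 = 3)
  reciprocity: (173/907) -> +(907/173)
  reduce: (42/173)
  pull out 2: (2/173) = -1  (since 173 mod 8 = 5)
  reciprocity: (21/173) -> +(173/21)
  reduce: (5/21)
  reciprocity: (5/21) -> +(21/5)
  reduce: (1/5)
  (1/5) = 1
Product of signs = 1
(346/907) = 1

1


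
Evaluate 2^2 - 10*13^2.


x^2 - d*y^2
= 2^2 - 10*13^2
= 4 - 1690
= -1686

-1686


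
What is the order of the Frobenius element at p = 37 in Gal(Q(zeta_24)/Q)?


The Frobenius at p in Gal(Q(zeta_n)/Q) = (Z/nZ)* is the class of p, so its order is ord_24(37), the smallest k >= 1 with 37^k = 1 mod 24.
n = 24 = 2^3 * 3, phi(24) = 8; the order divides phi(n).
Divisors of 8: 1, 2, 4, 8
Repeated squaring mod 24: 37^1 = 13, 37^2 = 1, 37^4 = 1, 37^8 = 1
Test divisors in increasing order:
  k=1: 37^1 = 13 mod 24
  k=2: 37^2 = 1 mod 24  <- first divisor giving 1
Order = 2

2


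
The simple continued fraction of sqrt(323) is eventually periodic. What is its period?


Run the CF algorithm for sqrt(323).
a_0 = floor(sqrt(323)) = 17; set m_0=0, q_0=1.
Recurrence: m' = q*a - m,  q' = (d - m'^2)/q,  a' = floor((a_0 + m')/q').
  step 1: m=17, q=34, a=1
  step 2: m=17, q=1, a=34
a_2 = 2*a_0 = 34, so the period closes here.
sqrt(323) = [17; 1, 34]
Period length = 2

2


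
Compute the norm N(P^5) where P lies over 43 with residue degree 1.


N(P^a) = p^(a*f)
= 43^(5*1)
= 43^5
= 147008443

147008443


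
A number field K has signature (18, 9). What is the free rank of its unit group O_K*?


By Dirichlet's unit theorem:
rank = r1 + r2 - 1
= 18 + 9 - 1
= 26

26


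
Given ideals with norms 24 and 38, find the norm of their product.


N(IJ) = N(I) * N(J)
= 24 * 38
= 912

912


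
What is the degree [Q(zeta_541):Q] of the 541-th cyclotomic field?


The degree equals Euler's totient phi(541).
541 = 541
phi(541) = 540

540


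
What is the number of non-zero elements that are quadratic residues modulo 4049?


For prime p, the number of non-zero quadratic residues is (p-1)/2.
= (4049-1)/2
= 2024

2024


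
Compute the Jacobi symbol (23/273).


Compute (23/273) via quadratic reciprocity:
  reciprocity: (23/273) -> +(273/23)
  reduce: (20/23)
  pull out 2: (2/23) = +1  (since 23 mod 8 = 7)
  pull out 2: (2/23) = +1  (since 23 mod 8 = 7)
  reciprocity: (5/23) -> +(23/5)
  reduce: (3/5)
  reciprocity: (3/5) -> +(5/3)
  reduce: (2/3)
  pull out 2: (2/3) = -1  (since 3 mod 8 = 3)
  (1/3) = 1
Product of signs = -1

-1


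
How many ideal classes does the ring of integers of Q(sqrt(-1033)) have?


K = Q(sqrt(-1033)). d mod 4 = 3, so D = disc(K) = 4d = -4132
h(K) equals the number of primitive reduced positive-definite forms (a, b, c) = a*x^2 + b*x*y + c*y^2 with b^2 - 4ac = D,
where reduced means |b| <= a <= c, with b >= 0 whenever |b| = a or a = c, and primitive means gcd(a, b, c) = 1.
Reduced forces 3a^2 <= |D| = 4132, so 1 <= a <= 37; b must have the parity of D, and c = (b^2 - D)/(4a) must be an integer >= a.
Enumerate a = 1..37, b in [-a, a]:
  a=1: (1, 0, 1033)  [1]
  a=2: (2, 2, 517)  [1]
  a=3..10: none
  a=11: (11, -2, 94), (11, 2, 94)  [2]
  a=12..16: none
  a=17: (17, -4, 61), (17, 4, 61)  [2]
  a=18..21: none
  a=22: (22, -2, 47), (22, 2, 47)  [2]
  a=23: (23, -10, 46), (23, 10, 46)  [2]
  a=24..33: none
  a=34: (34, -30, 37), (34, 30, 37)  [2]
  a=35..37: none
Total reduced forms: 1 + 1 + 2 + 2 + 2 + 2 + 2 = 12
h = 12

12


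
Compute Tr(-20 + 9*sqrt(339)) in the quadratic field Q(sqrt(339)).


Tr(a + b*sqrt(d)) = (a + b*sqrt(d)) + (a - b*sqrt(d)) = 2a
= 2 * (-20)
= -40

-40


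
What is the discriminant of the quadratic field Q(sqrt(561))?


For K = Q(sqrt(d)) with d squarefree: disc(K) = d if d = 1 mod 4, and disc(K) = 4d if d = 2 or 3 mod 4.
Here d = 561, and d mod 4 = 1.
d = 1 mod 4 (O_K = Z[(1+sqrt(d))/2]), so disc(K) = d = 561

561


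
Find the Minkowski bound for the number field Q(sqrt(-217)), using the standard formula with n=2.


d = -217, d mod 4 = 3, so disc(K) = 4d = -868; |disc(K)| = 868
Imaginary quadratic field, so n = 2, s = r2 = 1, r1 = 0
M = (n!/n^n) * (4/pi)^s * sqrt(|disc(K)|) = (2!/2^2) * (4/pi)^1 * sqrt(868)
= 0.5 * 1.273240 * 29.461840
= 18.7560

18.7560


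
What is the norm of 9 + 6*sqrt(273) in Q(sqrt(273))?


N(a + b*sqrt(d)) = a^2 - d*b^2
= (9)^2 - (273)*(6)^2
= 81 - 9828
= -9747

-9747


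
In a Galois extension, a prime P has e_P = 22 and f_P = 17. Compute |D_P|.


|D_P| = e * f
= 22 * 17
= 374

374


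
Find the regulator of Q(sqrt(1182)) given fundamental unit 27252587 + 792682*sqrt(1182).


epsilon = 27252587 + 792682*sqrt(1182)
= 5.4505e+07
R = ln(5.4505e+07)
= 17.8138

17.8138


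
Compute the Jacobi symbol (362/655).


Compute (362/655) via quadratic reciprocity:
  pull out 2: (2/655) = +1  (since 655 mod 8 = 7)
  reciprocity: (181/655) -> +(655/181)
  reduce: (112/181)
  pull out 2: (2/181) = -1  (since 181 mod 8 = 5)
  pull out 2: (2/181) = -1  (since 181 mod 8 = 5)
  pull out 2: (2/181) = -1  (since 181 mod 8 = 5)
  pull out 2: (2/181) = -1  (since 181 mod 8 = 5)
  reciprocity: (7/181) -> +(181/7)
  reduce: (6/7)
  pull out 2: (2/7) = +1  (since 7 mod 8 = 7)
  reciprocity: (3/7) -> -(7/3)
  reduce: (1/3)
  (1/3) = 1
Product of signs = -1

-1


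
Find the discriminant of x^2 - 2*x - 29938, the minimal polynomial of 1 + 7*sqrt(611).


The element 1 + 7*sqrt(611) has minimal polynomial:
x^2 - 2*x - 29938
Discriminant = (-2)^2 - 4*(-29938)
= 4 + 119752
= 119756

119756


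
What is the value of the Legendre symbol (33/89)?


p = 89 is prime, so compute (33/89) with the reciprocity algorithm (Jacobi-symbol steps: pull out 2s via (2/n), flip via reciprocity, reduce):
  reciprocity: (33/89) -> +(89/33)
  reduce: (23/33)
  reciprocity: (23/33) -> +(33/23)
  reduce: (10/23)
  pull out 2: (2/23) = +1  (since 23 mod 8 = 7)
  reciprocity: (5/23) -> +(23/5)
  reduce: (3/5)
  reciprocity: (3/5) -> +(5/3)
  reduce: (2/3)
  pull out 2: (2/3) = -1  (since 3 mod 8 = 3)
  (1/3) = 1
Product of signs = -1
(33/89) = -1

-1


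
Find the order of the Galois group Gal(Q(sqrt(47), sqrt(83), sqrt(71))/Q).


The 3 square roots of distinct primes are multiplicatively independent over Q,
so [K:Q] = 2^3 and Gal(K/Q) is isomorphic to (Z/2Z)^3.
|Gal| = 2^3 = 8

8


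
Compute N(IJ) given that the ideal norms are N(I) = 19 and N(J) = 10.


N(IJ) = N(I) * N(J)
= 19 * 10
= 190

190


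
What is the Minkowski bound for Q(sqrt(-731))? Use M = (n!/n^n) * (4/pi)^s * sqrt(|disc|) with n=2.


d = -731, d mod 4 = 1, so disc(K) = d = -731; |disc(K)| = 731
Imaginary quadratic field, so n = 2, s = r2 = 1, r1 = 0
M = (n!/n^n) * (4/pi)^s * sqrt(|disc(K)|) = (2!/2^2) * (4/pi)^1 * sqrt(731)
= 0.5 * 1.273240 * 27.037012
= 17.2123

17.2123


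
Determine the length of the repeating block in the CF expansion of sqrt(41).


Run the CF algorithm for sqrt(41).
a_0 = floor(sqrt(41)) = 6; set m_0=0, q_0=1.
Recurrence: m' = q*a - m,  q' = (d - m'^2)/q,  a' = floor((a_0 + m')/q').
  step 1: m=6, q=5, a=2
  step 2: m=4, q=5, a=2
  step 3: m=6, q=1, a=12
a_3 = 2*a_0 = 12, so the period closes here.
sqrt(41) = [6; 2, 2, 12]
Period length = 3

3


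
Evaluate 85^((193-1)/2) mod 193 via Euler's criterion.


p = 193 is prime and the exponent is (p-1)/2 = 96, so by Euler's criterion 85^96 = (85/193) = +1 or -1 mod 193.
Compute by square-and-multiply:
  96 = 64 + 32 (binary 1100000)
  Repeated squaring mod 193: 85^1 = 85, 85^2 = 84, 85^4 = 108, 85^8 = 84, 85^16 = 108, 85^32 = 84, 85^64 = 108
  85^96 = 85^64 * 85^32 = 108 * 84 mod 193
    108 * 84 = 9072 = 1 mod 193
  85^96 = 1 mod 193
Result 1: 85 is a quadratic residue mod 193.
85^96 mod 193 = 1

1


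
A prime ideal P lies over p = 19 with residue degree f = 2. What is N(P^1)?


N(P^a) = p^(a*f)
= 19^(1*2)
= 19^2
= 361

361


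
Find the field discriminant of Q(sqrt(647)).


For K = Q(sqrt(d)) with d squarefree: disc(K) = d if d = 1 mod 4, and disc(K) = 4d if d = 2 or 3 mod 4.
Here d = 647, and d mod 4 = 3.
d = 3 mod 4, not 1 (O_K = Z[sqrt(d)]), so disc(K) = 4d = 4 * (647) = 2588

2588


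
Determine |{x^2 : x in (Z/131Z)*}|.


For prime p, the number of non-zero quadratic residues is (p-1)/2.
= (131-1)/2
= 65

65


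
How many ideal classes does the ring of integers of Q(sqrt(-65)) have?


K = Q(sqrt(-65)). d mod 4 = 3, so D = disc(K) = 4d = -260
h(K) equals the number of primitive reduced positive-definite forms (a, b, c) = a*x^2 + b*x*y + c*y^2 with b^2 - 4ac = D,
where reduced means |b| <= a <= c, with b >= 0 whenever |b| = a or a = c, and primitive means gcd(a, b, c) = 1.
Reduced forces 3a^2 <= |D| = 260, so 1 <= a <= 9; b must have the parity of D, and c = (b^2 - D)/(4a) must be an integer >= a.
Enumerate a = 1..9, b in [-a, a]:
  a=1: (1, 0, 65)  [1]
  a=2: (2, 2, 33)  [1]
  a=3: (3, -2, 22), (3, 2, 22)  [2]
  a=4: none
  a=5: (5, 0, 13)  [1]
  a=6: (6, -2, 11), (6, 2, 11)  [2]
  a=7..8: none
  a=9: (9, 8, 9)  [1]
Total reduced forms: 1 + 1 + 2 + 1 + 2 + 1 = 8
h = 8

8


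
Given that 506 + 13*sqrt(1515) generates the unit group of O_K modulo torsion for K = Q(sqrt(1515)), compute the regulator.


epsilon = 506 + 13*sqrt(1515)
= 1011.9990
R = ln(1011.9990)
= 6.9197

6.9197


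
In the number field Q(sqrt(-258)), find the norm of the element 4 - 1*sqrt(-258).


N(a + b*sqrt(d)) = a^2 - d*b^2
= (4)^2 - (-258)*(-1)^2
= 16 + 258
= 274

274


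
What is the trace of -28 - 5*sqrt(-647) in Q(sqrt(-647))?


Tr(a + b*sqrt(d)) = (a + b*sqrt(d)) + (a - b*sqrt(d)) = 2a
= 2 * (-28)
= -56

-56


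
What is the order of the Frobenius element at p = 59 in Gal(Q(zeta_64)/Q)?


The Frobenius at p in Gal(Q(zeta_n)/Q) = (Z/nZ)* is the class of p, so its order is ord_64(59), the smallest k >= 1 with 59^k = 1 mod 64.
n = 64 = 2^6, phi(64) = 32; the order divides phi(n).
Divisors of 32: 1, 2, 4, 8, 16, 32
Repeated squaring mod 64: 59^1 = 59, 59^2 = 25, 59^4 = 49, 59^8 = 33, 59^16 = 1, 59^32 = 1
Test divisors in increasing order:
  k=1: 59^1 = 59 mod 64
  k=2: 59^2 = 25 mod 64
  k=4: 59^4 = 49 mod 64
  k=8: 59^8 = 33 mod 64
  k=16: 59^16 = 1 mod 64  <- first divisor giving 1
Order = 16

16


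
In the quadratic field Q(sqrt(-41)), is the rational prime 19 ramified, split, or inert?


K = Q(sqrt(-41)). Since d mod 4 = 3, disc(K) = -164.
Check p | disc: -164 mod 19 = 7.
p does not divide disc. Compute Legendre symbol (d/p):
16^((19-1)/2) mod 19 = 1
(d/p) = 1, so p splits: (p) = P*P' with e=1, f=1, g=2.
Therefore p is split.

split


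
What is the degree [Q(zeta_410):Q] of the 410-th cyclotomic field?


The degree equals Euler's totient phi(410).
410 = 2 * 5 * 41
phi(410) = 160

160


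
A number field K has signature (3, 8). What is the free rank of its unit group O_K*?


By Dirichlet's unit theorem:
rank = r1 + r2 - 1
= 3 + 8 - 1
= 10

10


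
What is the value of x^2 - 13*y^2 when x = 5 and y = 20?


x^2 - d*y^2
= 5^2 - 13*20^2
= 25 - 5200
= -5175

-5175


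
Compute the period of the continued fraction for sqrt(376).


Run the CF algorithm for sqrt(376).
a_0 = floor(sqrt(376)) = 19; set m_0=0, q_0=1.
Recurrence: m' = q*a - m,  q' = (d - m'^2)/q,  a' = floor((a_0 + m')/q').
  step 1: m=19, q=15, a=2
  step 2: m=11, q=17, a=1
  step 3: m=6, q=20, a=1
  step 4: m=14, q=9, a=3
  step 5: m=13, q=23, a=1
  step 6: m=10, q=12, a=2
  step 7: m=14, q=15, a=2
  step 8: m=16, q=8, a=4
  step 9: m=16, q=15, a=2
  step 10: m=14, q=12, a=2
  step 11: m=10, q=23, a=1
  step 12: m=13, q=9, a=3
  step 13: m=14, q=20, a=1
  step 14: m=6, q=17, a=1
  step 15: m=11, q=15, a=2
  step 16: m=19, q=1, a=38
a_16 = 2*a_0 = 38, so the period closes here.
sqrt(376) = [19; 2, 1, 1, 3, 1, 2, 2, 4, 2, 2, 1, 3, 1, 1, 2, 38]
Period length = 16

16


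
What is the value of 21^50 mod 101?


p = 101 is prime and the exponent is (p-1)/2 = 50, so by Euler's criterion 21^50 = (21/101) = +1 or -1 mod 101.
Compute by square-and-multiply:
  50 = 32 + 16 + 2 (binary 110010)
  Repeated squaring mod 101: 21^1 = 21, 21^2 = 37, 21^4 = 56, 21^8 = 5, 21^16 = 25, 21^32 = 19
  21^50 = 21^32 * 21^16 * 21^2 = 19 * 25 * 37 mod 101
    19 * 25 = 475 = 71 mod 101
    71 * 37 = 2627 = 1 mod 101
  21^50 = 1 mod 101
Result 1: 21 is a quadratic residue mod 101.
21^50 mod 101 = 1

1


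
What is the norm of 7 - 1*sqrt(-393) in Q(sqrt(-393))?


N(a + b*sqrt(d)) = a^2 - d*b^2
= (7)^2 - (-393)*(-1)^2
= 49 + 393
= 442

442


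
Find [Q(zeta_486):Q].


The degree equals Euler's totient phi(486).
486 = 2 * 3^5
phi(486) = 162

162


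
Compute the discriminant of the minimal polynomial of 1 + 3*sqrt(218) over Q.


The element 1 + 3*sqrt(218) has minimal polynomial:
x^2 - 2*x - 1961
Discriminant = (-2)^2 - 4*(-1961)
= 4 + 7844
= 7848

7848


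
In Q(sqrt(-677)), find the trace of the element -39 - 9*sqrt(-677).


Tr(a + b*sqrt(d)) = (a + b*sqrt(d)) + (a - b*sqrt(d)) = 2a
= 2 * (-39)
= -78

-78


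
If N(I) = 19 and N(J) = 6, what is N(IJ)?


N(IJ) = N(I) * N(J)
= 19 * 6
= 114

114


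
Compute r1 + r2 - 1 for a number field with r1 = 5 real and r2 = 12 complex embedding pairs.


By Dirichlet's unit theorem:
rank = r1 + r2 - 1
= 5 + 12 - 1
= 16

16


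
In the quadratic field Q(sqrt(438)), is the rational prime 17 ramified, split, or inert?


K = Q(sqrt(438)). Since d mod 4 = 2, disc(K) = 1752.
Check p | disc: 1752 mod 17 = 1.
p does not divide disc. Compute Legendre symbol (d/p):
13^((17-1)/2) mod 17 = 1
(d/p) = 1, so p splits: (p) = P*P' with e=1, f=1, g=2.
Therefore p is split.

split


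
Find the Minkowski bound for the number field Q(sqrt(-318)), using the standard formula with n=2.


d = -318, d mod 4 = 2, so disc(K) = 4d = -1272; |disc(K)| = 1272
Imaginary quadratic field, so n = 2, s = r2 = 1, r1 = 0
M = (n!/n^n) * (4/pi)^s * sqrt(|disc(K)|) = (2!/2^2) * (4/pi)^1 * sqrt(1272)
= 0.5 * 1.273240 * 35.665109
= 22.7051

22.7051


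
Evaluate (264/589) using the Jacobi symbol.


Compute (264/589) via quadratic reciprocity:
  pull out 2: (2/589) = -1  (since 589 mod 8 = 5)
  pull out 2: (2/589) = -1  (since 589 mod 8 = 5)
  pull out 2: (2/589) = -1  (since 589 mod 8 = 5)
  reciprocity: (33/589) -> +(589/33)
  reduce: (28/33)
  pull out 2: (2/33) = +1  (since 33 mod 8 = 1)
  pull out 2: (2/33) = +1  (since 33 mod 8 = 1)
  reciprocity: (7/33) -> +(33/7)
  reduce: (5/7)
  reciprocity: (5/7) -> +(7/5)
  reduce: (2/5)
  pull out 2: (2/5) = -1  (since 5 mod 8 = 5)
  (1/5) = 1
Product of signs = 1

1


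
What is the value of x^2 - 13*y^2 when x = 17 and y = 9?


x^2 - d*y^2
= 17^2 - 13*9^2
= 289 - 1053
= -764

-764


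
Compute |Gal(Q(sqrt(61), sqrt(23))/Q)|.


The 2 square roots of distinct primes are multiplicatively independent over Q,
so [K:Q] = 2^2 and Gal(K/Q) is isomorphic to (Z/2Z)^2.
|Gal| = 2^2 = 4

4


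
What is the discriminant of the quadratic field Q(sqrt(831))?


For K = Q(sqrt(d)) with d squarefree: disc(K) = d if d = 1 mod 4, and disc(K) = 4d if d = 2 or 3 mod 4.
Here d = 831, and d mod 4 = 3.
d = 3 mod 4, not 1 (O_K = Z[sqrt(d)]), so disc(K) = 4d = 4 * (831) = 3324

3324


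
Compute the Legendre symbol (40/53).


p = 53 is prime, so compute (40/53) with the reciprocity algorithm (Jacobi-symbol steps: pull out 2s via (2/n), flip via reciprocity, reduce):
  pull out 2: (2/53) = -1  (since 53 mod 8 = 5)
  pull out 2: (2/53) = -1  (since 53 mod 8 = 5)
  pull out 2: (2/53) = -1  (since 53 mod 8 = 5)
  reciprocity: (5/53) -> +(53/5)
  reduce: (3/5)
  reciprocity: (3/5) -> +(5/3)
  reduce: (2/3)
  pull out 2: (2/3) = -1  (since 3 mod 8 = 3)
  (1/3) = 1
Product of signs = 1
(40/53) = 1

1


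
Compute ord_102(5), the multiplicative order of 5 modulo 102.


We want ord_102(5), the smallest k >= 1 with 5^k = 1 mod 102.
n = 102 = 2 * 3 * 17, phi(102) = 32; the order divides phi(n).
Divisors of 32: 1, 2, 4, 8, 16, 32
Repeated squaring mod 102: 5^1 = 5, 5^2 = 25, 5^4 = 13, 5^8 = 67, 5^16 = 1, 5^32 = 1
Test divisors in increasing order:
  k=1: 5^1 = 5 mod 102
  k=2: 5^2 = 25 mod 102
  k=4: 5^4 = 13 mod 102
  k=8: 5^8 = 67 mod 102
  k=16: 5^16 = 1 mod 102  <- first divisor giving 1
Order = 16

16


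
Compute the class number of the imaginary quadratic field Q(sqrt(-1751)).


K = Q(sqrt(-1751)). d mod 4 = 1, so D = disc(K) = d = -1751
h(K) equals the number of primitive reduced positive-definite forms (a, b, c) = a*x^2 + b*x*y + c*y^2 with b^2 - 4ac = D,
where reduced means |b| <= a <= c, with b >= 0 whenever |b| = a or a = c, and primitive means gcd(a, b, c) = 1.
Reduced forces 3a^2 <= |D| = 1751, so 1 <= a <= 24; b must have the parity of D, and c = (b^2 - D)/(4a) must be an integer >= a.
Enumerate a = 1..24, b in [-a, a]:
  a=1: (1, 1, 438)  [1]
  a=2: (2, -1, 219), (2, 1, 219)  [2]
  a=3: (3, -1, 146), (3, 1, 146)  [2]
  a=4: (4, -3, 110), (4, 3, 110)  [2]
  a=5: (5, -3, 88), (5, 3, 88)  [2]
  a=6: (6, -5, 74), (6, -1, 73), (6, 1, 73), (6, 5, 74)  [4]
  a=7: none
  a=8: (8, -3, 55), (8, 3, 55)  [2]
  a=9: (9, -7, 50), (9, 7, 50)  [2]
  a=10: (10, -7, 45), (10, -3, 44), (10, 3, 44), (10, 7, 45)  [4]
  a=11: (11, -3, 40), (11, 3, 40)  [2]
  a=12: (12, -11, 39), (12, -5, 37), (12, 5, 37), (12, 11, 39)  [4]
  a=13: (13, -11, 36), (13, 11, 36)  [2]
  a=14: none
  a=15: (15, -13, 32), (15, -7, 30), (15, 7, 30), (15, 13, 32)  [4]
  a=16: (16, -13, 30), (16, 13, 30)  [2]
  a=17: (17, 17, 30)  [1]
  a=18: (18, -11, 26), (18, -7, 25), (18, 7, 25), (18, 11, 26)  [4]
  a=19: (19, -15, 26), (19, 15, 26)  [2]
  a=20: (20, -13, 24), (20, -3, 22), (20, 3, 22), (20, 13, 24)  [4]
  a=21: none
  a=22: (22, -19, 24), (22, 19, 24)  [2]
  a=23..24: none
Total reduced forms: 1 + 2 + 2 + 2 + 2 + 4 + 2 + 2 + 4 + 2 + 4 + 2 + 4 + 2 + 1 + 4 + 2 + 4 + 2 = 48
h = 48

48


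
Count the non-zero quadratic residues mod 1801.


For prime p, the number of non-zero quadratic residues is (p-1)/2.
= (1801-1)/2
= 900

900


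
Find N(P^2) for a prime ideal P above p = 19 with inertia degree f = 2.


N(P^a) = p^(a*f)
= 19^(2*2)
= 19^4
= 130321

130321


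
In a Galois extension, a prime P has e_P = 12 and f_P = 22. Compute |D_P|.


|D_P| = e * f
= 12 * 22
= 264

264


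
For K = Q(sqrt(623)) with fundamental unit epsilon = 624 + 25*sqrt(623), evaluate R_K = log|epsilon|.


epsilon = 624 + 25*sqrt(623)
= 1247.9992
R = ln(1247.9992)
= 7.1293

7.1293


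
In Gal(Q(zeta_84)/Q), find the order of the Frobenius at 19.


The Frobenius at p in Gal(Q(zeta_n)/Q) = (Z/nZ)* is the class of p, so its order is ord_84(19), the smallest k >= 1 with 19^k = 1 mod 84.
n = 84 = 2^2 * 3 * 7, phi(84) = 24; the order divides phi(n).
Divisors of 24: 1, 2, 3, 4, 6, 8, 12, 24
Repeated squaring mod 84: 19^1 = 19, 19^2 = 25, 19^4 = 37, 19^8 = 25, 19^16 = 37
Test divisors in increasing order:
  k=1: 19^1 = 19 mod 84
  k=2: 19^2 = 25 mod 84
  k=3: 19^3 = 25 * 19 = 55 mod 84
  k=4: 19^4 = 37 mod 84
  k=6: 19^6 = 37 * 25 = 1 mod 84  <- first divisor giving 1
Order = 6

6


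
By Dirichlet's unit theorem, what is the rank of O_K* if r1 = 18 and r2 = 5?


By Dirichlet's unit theorem:
rank = r1 + r2 - 1
= 18 + 5 - 1
= 22

22


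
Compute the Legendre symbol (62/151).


p = 151 is prime, so compute (62/151) with the reciprocity algorithm (Jacobi-symbol steps: pull out 2s via (2/n), flip via reciprocity, reduce):
  pull out 2: (2/151) = +1  (since 151 mod 8 = 7)
  reciprocity: (31/151) -> -(151/31)
  reduce: (27/31)
  reciprocity: (27/31) -> -(31/27)
  reduce: (4/27)
  pull out 2: (2/27) = -1  (since 27 mod 8 = 3)
  pull out 2: (2/27) = -1  (since 27 mod 8 = 3)
  (1/27) = 1
Product of signs = 1
(62/151) = 1

1


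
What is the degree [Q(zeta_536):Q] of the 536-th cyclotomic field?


The degree equals Euler's totient phi(536).
536 = 2^3 * 67
phi(536) = 264

264


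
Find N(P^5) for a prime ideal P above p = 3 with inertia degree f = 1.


N(P^a) = p^(a*f)
= 3^(5*1)
= 3^5
= 243

243


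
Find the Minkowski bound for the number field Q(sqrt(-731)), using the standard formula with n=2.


d = -731, d mod 4 = 1, so disc(K) = d = -731; |disc(K)| = 731
Imaginary quadratic field, so n = 2, s = r2 = 1, r1 = 0
M = (n!/n^n) * (4/pi)^s * sqrt(|disc(K)|) = (2!/2^2) * (4/pi)^1 * sqrt(731)
= 0.5 * 1.273240 * 27.037012
= 17.2123

17.2123


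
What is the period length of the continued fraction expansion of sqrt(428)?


Run the CF algorithm for sqrt(428).
a_0 = floor(sqrt(428)) = 20; set m_0=0, q_0=1.
Recurrence: m' = q*a - m,  q' = (d - m'^2)/q,  a' = floor((a_0 + m')/q').
  step 1: m=20, q=28, a=1
  step 2: m=8, q=13, a=2
  step 3: m=18, q=8, a=4
  step 4: m=14, q=29, a=1
  step 5: m=15, q=7, a=5
  step 6: m=20, q=4, a=10
  step 7: m=20, q=7, a=5
  step 8: m=15, q=29, a=1
  step 9: m=14, q=8, a=4
  step 10: m=18, q=13, a=2
  step 11: m=8, q=28, a=1
  step 12: m=20, q=1, a=40
a_12 = 2*a_0 = 40, so the period closes here.
sqrt(428) = [20; 1, 2, 4, 1, 5, 10, 5, 1, 4, 2, 1, 40]
Period length = 12

12


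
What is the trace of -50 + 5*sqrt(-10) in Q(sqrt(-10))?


Tr(a + b*sqrt(d)) = (a + b*sqrt(d)) + (a - b*sqrt(d)) = 2a
= 2 * (-50)
= -100

-100


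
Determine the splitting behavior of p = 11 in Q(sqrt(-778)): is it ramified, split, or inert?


K = Q(sqrt(-778)). Since d mod 4 = 2, disc(K) = -3112.
Check p | disc: -3112 mod 11 = 1.
p does not divide disc. Compute Legendre symbol (d/p):
3^((11-1)/2) mod 11 = 1
(d/p) = 1, so p splits: (p) = P*P' with e=1, f=1, g=2.
Therefore p is split.

split
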